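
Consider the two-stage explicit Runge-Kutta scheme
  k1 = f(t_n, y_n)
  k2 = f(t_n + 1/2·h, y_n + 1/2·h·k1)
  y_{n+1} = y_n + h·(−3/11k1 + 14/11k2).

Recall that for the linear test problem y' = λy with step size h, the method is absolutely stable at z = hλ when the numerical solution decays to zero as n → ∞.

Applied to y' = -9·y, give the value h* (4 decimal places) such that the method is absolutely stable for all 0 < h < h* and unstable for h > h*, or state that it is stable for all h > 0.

Set f=λy, z=hλ:
  k1=λy_n ⇒ h·k1=z·y_n;  k2=λ(1+1/2z)y_n ⇒ h·k2=z(1+1/2z)y_n
  y_{n+1}/y_n = 1 − 3/11z + 14/11z(1+1/2z) = 1 + z + 7/11z²
  Hence R(z) = 1 + z + 7/11z².

Find x<0 with |R(x)|<1.
x=-1.23: |R|=0.7328
R=1: x+7/11x²=0 ⇒ x=−11/7=-1.5714; min R=1−1/(4·7/11)=0.6071>−1
Confirm numerically:
  x=-1.538: |R|=0.96728 <1
  x=-1.042: |R|=0.64894 <1
  x=-0.758: |R|=0.60763 <1
  x=-2.014: |R|=1.56722 >1
  x=-1.848: |R|=1.32525 >1
  x=-1.602: |R|=1.03117 >1
Interval (-1.5714, 0).

(-1.5714,0); λ=-9 ⇒ h* = (11/7)/9 = 0.1746.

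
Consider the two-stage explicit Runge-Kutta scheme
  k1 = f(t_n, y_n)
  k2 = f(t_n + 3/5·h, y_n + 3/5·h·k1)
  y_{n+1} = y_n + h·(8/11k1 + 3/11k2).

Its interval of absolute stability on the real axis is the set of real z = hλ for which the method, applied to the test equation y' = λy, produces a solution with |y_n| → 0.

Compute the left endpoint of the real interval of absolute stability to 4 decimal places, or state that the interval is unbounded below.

left endpoint -6.1111.

Test eqn y'=λy, z=hλ:
  k1=λy_n ⇒ h·k1=z·y_n;  k2=λ(1+3/5z)y_n ⇒ h·k2=z(1+3/5z)y_n
  y_{n+1}/y_n = 1 + 8/11z + 3/11z(1+3/5z) = 1 + z + 9/55z²
  ⇒ R(z) = 1 + z + 9/55z².

Solve |R(x)|<1 on ℝ⁻.
x=-0.86: |R|=0.2610
R=1: x+9/55x²=0 ⇒ x=−55/9=-6.1111; min R=1−1/(4·9/55)=-0.5278>−1
Confirm numerically:
  x=-5.644: |R|=0.56859 <1
  x=-5.560: |R|=0.49859 <1
  x=-5.511: |R|=0.45882 <1
  x=-6.643: |R|=1.57818 >1
  x=-6.397: |R|=1.29926 >1
  x=-6.283: |R|=1.17672 >1
So |R|<1 on (-6.1111, 0).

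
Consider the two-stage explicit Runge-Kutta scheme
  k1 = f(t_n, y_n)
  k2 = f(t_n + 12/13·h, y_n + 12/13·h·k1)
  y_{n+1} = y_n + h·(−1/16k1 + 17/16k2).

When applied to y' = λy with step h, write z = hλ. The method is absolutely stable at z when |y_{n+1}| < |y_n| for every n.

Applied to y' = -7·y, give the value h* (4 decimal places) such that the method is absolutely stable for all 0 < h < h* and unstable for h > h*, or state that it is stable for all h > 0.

(-1.0196,0); λ=-7 ⇒ h* = (52/51)/7 = 0.1457.

Test eqn y'=λy, z=hλ:
  k1=λy_n ⇒ h·k1=z·y_n;  k2=λ(1+12/13z)y_n ⇒ h·k2=z(1+12/13z)y_n
  y_{n+1}/y_n = 1 − 1/16z + 17/16z(1+12/13z) = 1 + z + 51/52z²
  R(z) = 1 + z + 51/52z².

Solve |R(x)|<1 on ℝ⁻.
x=-1.01: |R|=0.9905
R=1: x+51/52x²=0 ⇒ x=−52/51=-1.0196; min R=1−1/(4·51/52)=0.7451>−1
Confirm numerically:
  x=-0.777: |R|=0.81512 <1
  x=-0.580: |R|=0.74993 <1
  x=-0.469: |R|=0.74673 <1
  x=-1.506: |R|=1.71842 >1
  x=-1.364: |R|=1.46072 >1
Stable set (-1.0196, 0).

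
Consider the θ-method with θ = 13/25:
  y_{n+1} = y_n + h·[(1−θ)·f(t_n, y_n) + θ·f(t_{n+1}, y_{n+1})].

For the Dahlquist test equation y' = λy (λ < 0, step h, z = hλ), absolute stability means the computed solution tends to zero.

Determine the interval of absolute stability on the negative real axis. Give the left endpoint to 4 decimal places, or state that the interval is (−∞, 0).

Set f=λy, z=hλ:
  y_{n+1} = y_n + z·[12/25·y_n + 13/25·y_{n+1}] ⇒ (1 − 13/25z)y_{n+1} = (1 + 12/25z)y_n
  ⇒ R(z) = (1 + 12/25z)/(1 − 13/25z).

Solve |R(x)|<1 on ℝ⁻.
x=-0.89: |R|=0.3916
x=-2: |R|=0.0196
x=-10: |R|=0.6129
x=-100: |R|=0.8868
θ=13/25≥1/2 ⇒ |1+12/25x|<|1−13/25x| ∀x<0 ⇒ unbounded interval.

unbounded; (−∞, 0).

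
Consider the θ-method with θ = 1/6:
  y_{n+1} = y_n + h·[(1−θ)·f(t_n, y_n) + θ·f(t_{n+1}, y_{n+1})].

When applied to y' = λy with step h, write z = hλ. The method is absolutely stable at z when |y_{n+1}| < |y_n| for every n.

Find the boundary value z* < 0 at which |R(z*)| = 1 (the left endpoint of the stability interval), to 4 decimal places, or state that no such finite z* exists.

left endpoint -3.0000.

With y'=λy (z=hλ):
  y_{n+1} = y_n + z·[5/6·y_n + 1/6·y_{n+1}] ⇒ (1 − 1/6z)y_{n+1} = (1 + 5/6z)y_n
  R(z) = (1 + 5/6z)/(1 − 1/6z).

Boundary: |R(x)|=1, x<0.
x=-0.35: |R|=0.6693
R=−1: 1+5/6x = −1+1/6x ⇒ -2/3x=2 ⇒ x=2/(-2/3)=-3.0000
Confirm numerically:
  x=-2.970: |R|=0.98662 <1
  x=-2.796: |R|=0.90723 <1
  x=-2.302: |R|=0.66370 <1
  x=-2.112: |R|=0.56213 <1
  x=-3.312: |R|=1.13402 >1
  x=-3.066: |R|=1.02912 >1
  x=-3.043: |R|=1.01902 >1
Stable set (-3.0000, 0).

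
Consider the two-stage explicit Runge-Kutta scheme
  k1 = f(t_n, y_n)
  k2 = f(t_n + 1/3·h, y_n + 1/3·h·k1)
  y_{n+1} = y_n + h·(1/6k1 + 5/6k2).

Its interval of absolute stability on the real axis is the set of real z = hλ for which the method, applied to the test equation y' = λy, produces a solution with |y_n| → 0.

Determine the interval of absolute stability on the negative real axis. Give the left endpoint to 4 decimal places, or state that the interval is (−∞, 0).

z∈(-3.6000,0).

On y'=λy, z=hλ:
  k1=λy_n ⇒ h·k1=z·y_n;  k2=λ(1+1/3z)y_n ⇒ h·k2=z(1+1/3z)y_n
  y_{n+1}/y_n = 1 + 1/6z + 5/6z(1+1/3z) = 1 + z + 5/18z²
  so R(z) = 1 + z + 5/18z².

Find x<0 with |R(x)|<1.
x=-1.34: |R|=0.1588
R=1: x+5/18x²=0 ⇒ x=−18/5=-3.6000; min R=1−1/(4·5/18)=0.1000>−1
Confirm numerically:
  x=-2.392: |R|=0.19735 <1
  x=-1.568: |R|=0.11495 <1
  x=-1.532: |R|=0.11995 <1
  x=-4.177: |R|=1.66948 >1
  x=-3.850: |R|=1.26736 >1
  x=-3.680: |R|=1.08178 >1
Interval (-3.6000, 0).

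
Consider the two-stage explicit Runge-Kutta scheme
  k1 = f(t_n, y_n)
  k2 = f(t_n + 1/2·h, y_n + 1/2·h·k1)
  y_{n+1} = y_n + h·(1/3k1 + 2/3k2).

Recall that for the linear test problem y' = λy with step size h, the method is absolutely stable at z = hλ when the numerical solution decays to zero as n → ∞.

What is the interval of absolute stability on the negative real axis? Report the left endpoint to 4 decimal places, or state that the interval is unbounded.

On y'=λy, z=hλ:
  k1=λy_n ⇒ h·k1=z·y_n;  k2=λ(1+1/2z)y_n ⇒ h·k2=z(1+1/2z)y_n
  y_{n+1}/y_n = 1 + 1/3z + 2/3z(1+1/2z) = 1 + z + 1/3z²
  ⇒ R(z) = 1 + z + 1/3z².

Need |R(x)|<1, x<0.
x=-1.47: |R|=0.2503
R=1: x+1/3x²=0 ⇒ x=−3=-3.0000; min R=1−1/(4·1/3)=0.2500>−1
Confirm numerically:
  x=-2.869: |R|=0.87472 <1
  x=-2.563: |R|=0.62666 <1
  x=-2.056: |R|=0.35305 <1
  x=-1.312: |R|=0.26178 <1
  x=-3.538: |R|=1.63448 >1
  x=-3.490: |R|=1.57003 >1
  x=-3.468: |R|=1.54101 >1
Interval (-3.0000, 0).

(-3.0000, 0).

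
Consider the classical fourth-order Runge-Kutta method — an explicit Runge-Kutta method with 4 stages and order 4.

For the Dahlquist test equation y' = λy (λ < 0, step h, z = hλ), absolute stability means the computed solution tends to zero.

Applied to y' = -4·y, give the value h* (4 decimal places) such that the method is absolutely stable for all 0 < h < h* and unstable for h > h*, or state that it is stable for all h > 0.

(-2.7853,0); λ=-4 ⇒ h* = 0.6963.

On y'=λy, z=hλ:
  order 4, 4-stage ⇒ R(z)=1+z+z^2/2+z^3/6+z^4/24
  (e.g. R(-0.68)=0.50770, |R|=0.50770)

Need |R(x)|<1, x<0.
x=-0.68: |R|=0.5077
|R(-1.78)|=0.2825 |R(-1.46)|=0.2764 |R(-1.14)|=0.3332
Bisect:
  x_lo=-3.5285 |R|=2.8336  x_hi=-0.3847 |R|=0.6807
  mid=-1.95660 |R|=0.31980 →hi
  mid=-2.74255 |R|=0.93744 →hi
  mid=-3.13552 |R|=1.66984 →lo
  mid=-2.93903 |R|=1.25764 →lo
  mid=-2.84079 |R|=1.08695 →lo
  mid=-2.79167 |R|=1.00966 →lo
  mid=-2.76711 |R|=0.97293 →hi
  mid=-2.77939 |R|=0.99113 →hi
  ...
  [-2.78534,-2.78515] ⇒ x*=-2.7853
Interval (-2.7853, 0).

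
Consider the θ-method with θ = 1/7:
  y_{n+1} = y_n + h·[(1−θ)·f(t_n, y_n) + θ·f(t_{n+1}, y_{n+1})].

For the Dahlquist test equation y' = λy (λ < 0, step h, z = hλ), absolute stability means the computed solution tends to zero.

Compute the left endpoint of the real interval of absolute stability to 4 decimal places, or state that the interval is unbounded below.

Test eqn y'=λy, z=hλ:
  y_{n+1} = y_n + z·[6/7·y_n + 1/7·y_{n+1}] ⇒ (1 − 1/7z)y_{n+1} = (1 + 6/7z)y_n
  ⇒ R(z) = (1 + 6/7z)/(1 − 1/7z).

Boundary: |R(x)|=1, x<0.
x=-1.65: |R|=0.3353
R=−1: 1+6/7x = −1+1/7x ⇒ -5/7x=2 ⇒ x=2/(-5/7)=-2.8000
Confirm numerically:
  x=-2.393: |R|=0.78335 <1
  x=-2.226: |R|=0.68892 <1
  x=-1.978: |R|=0.54221 <1
  x=-3.336: |R|=1.25929 >1
  x=-2.989: |R|=1.09460 >1
So |R|<1 on (-2.8000, 0).

left endpoint -2.8000.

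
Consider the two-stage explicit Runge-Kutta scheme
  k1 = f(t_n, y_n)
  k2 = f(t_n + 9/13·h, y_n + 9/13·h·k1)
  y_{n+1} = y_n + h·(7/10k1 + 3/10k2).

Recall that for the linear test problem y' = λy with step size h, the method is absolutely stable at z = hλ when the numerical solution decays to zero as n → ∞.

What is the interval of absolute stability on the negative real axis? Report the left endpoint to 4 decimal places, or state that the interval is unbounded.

(-4.8148, 0).

On y'=λy, z=hλ:
  k1=λy_n ⇒ h·k1=z·y_n;  k2=λ(1+9/13z)y_n ⇒ h·k2=z(1+9/13z)y_n
  y_{n+1}/y_n = 1 + 7/10z + 3/10z(1+9/13z) = 1 + z + 27/130z²
  so R(z) = 1 + z + 27/130z².

Solve |R(x)|<1 on ℝ⁻.
x=-1.33: |R|=0.0374
R=1: x+27/130x²=0 ⇒ x=−130/27=-4.8148; min R=1−1/(4·27/130)=-0.2037>−1
Confirm numerically:
  x=-3.933: |R|=0.27969 <1
  x=-3.214: |R|=0.06858 <1
  x=-2.207: |R|=0.19536 <1
  x=-5.080: |R|=1.27979 >1
  x=-4.946: |R|=1.13476 >1
  x=-4.837: |R|=1.02229 >1
Interval (-4.8148, 0).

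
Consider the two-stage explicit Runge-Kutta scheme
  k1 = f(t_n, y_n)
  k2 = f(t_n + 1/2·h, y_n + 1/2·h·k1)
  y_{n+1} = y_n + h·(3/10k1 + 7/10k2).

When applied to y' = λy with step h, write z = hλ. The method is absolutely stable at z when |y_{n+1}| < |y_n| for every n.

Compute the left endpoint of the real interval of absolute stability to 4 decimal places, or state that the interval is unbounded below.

Set f=λy, z=hλ:
  k1=λy_n ⇒ h·k1=z·y_n;  k2=λ(1+1/2z)y_n ⇒ h·k2=z(1+1/2z)y_n
  y_{n+1}/y_n = 1 + 3/10z + 7/10z(1+1/2z) = 1 + z + 7/20z²
  so R(z) = 1 + z + 7/20z².

Boundary: |R(x)|=1, x<0.
x=-1.67: |R|=0.3061
R=1: x+7/20x²=0 ⇒ x=−20/7=-2.8571; min R=1−1/(4·7/20)=0.2857>−1
Confirm numerically:
  x=-2.400: |R|=0.61600 <1
  x=-2.337: |R|=0.57455 <1
  x=-1.366: |R|=0.28708 <1
  x=-1.183: |R|=0.30682 <1
  x=-3.123: |R|=1.29060 >1
  x=-3.088: |R|=1.24951 >1
  x=-2.944: |R|=1.08950 >1
So |R|<1 on (-2.8571, 0).

z* = -2.8571.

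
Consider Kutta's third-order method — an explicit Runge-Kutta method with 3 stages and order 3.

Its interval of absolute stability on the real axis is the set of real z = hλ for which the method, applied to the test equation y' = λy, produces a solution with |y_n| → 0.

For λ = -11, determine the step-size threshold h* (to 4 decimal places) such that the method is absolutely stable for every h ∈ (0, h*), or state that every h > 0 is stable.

(-2.5127,0); λ=-11 ⇒ h* = 0.2284.

With y'=λy (z=hλ):
  order 3, 3-stage ⇒ R(z)=1+z+z^2/2+z^3/6
  (e.g. R(-1.53)=0.04352, |R|=0.04352)

Need |R(x)|<1, x<0.
x=-1.53: |R|=0.0435
|R(-2.82)|=1.5814 |R(-2.46)|=0.9154 |R(-0.73)|=0.4716
Bisect:
  x_lo=-3.1945 |R|=2.5254  x_hi=-0.0571 |R|=0.9445
  mid=-1.62580 |R|=0.02041 →hi
  mid=-2.41016 |R|=0.83911 →hi
  mid=-2.80234 |R|=1.54363 →lo
  mid=-2.60625 |R|=1.16049 →lo
  mid=-2.50820 |R|=0.99255 →hi
  mid=-2.55723 |R|=1.07465 →lo
  mid=-2.53271 |R|=1.03314 →lo
  mid=-2.52046 |R|=1.01273 →lo
  mid=-2.51433 |R|=1.00261 →lo
  ...
  [-2.51280,-2.51261] ⇒ x*=-2.5127
Stable set (-2.5127, 0).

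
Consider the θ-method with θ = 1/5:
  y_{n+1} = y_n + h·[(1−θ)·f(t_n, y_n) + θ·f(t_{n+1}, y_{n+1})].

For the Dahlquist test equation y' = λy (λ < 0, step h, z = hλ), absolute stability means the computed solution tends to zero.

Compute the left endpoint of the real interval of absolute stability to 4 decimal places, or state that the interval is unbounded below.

z* = -3.3333.

Test eqn y'=λy, z=hλ:
  y_{n+1} = y_n + z·[4/5·y_n + 1/5·y_{n+1}] ⇒ (1 − 1/5z)y_{n+1} = (1 + 4/5z)y_n
  ⇒ R(z) = (1 + 4/5z)/(1 − 1/5z).

Boundary: |R(x)|=1, x<0.
x=-0.68: |R|=0.4014
R=−1: 1+4/5x = −1+1/5x ⇒ -3/5x=2 ⇒ x=2/(-3/5)=-3.3333
Confirm numerically:
  x=-2.953: |R|=0.85653 <1
  x=-2.921: |R|=0.84383 <1
  x=-1.979: |R|=0.41782 <1
  x=-1.749: |R|=0.29575 <1
  x=-3.862: |R|=1.17897 >1
  x=-3.583: |R|=1.08727 >1
  x=-3.502: |R|=1.05952 >1
Interval (-3.3333, 0).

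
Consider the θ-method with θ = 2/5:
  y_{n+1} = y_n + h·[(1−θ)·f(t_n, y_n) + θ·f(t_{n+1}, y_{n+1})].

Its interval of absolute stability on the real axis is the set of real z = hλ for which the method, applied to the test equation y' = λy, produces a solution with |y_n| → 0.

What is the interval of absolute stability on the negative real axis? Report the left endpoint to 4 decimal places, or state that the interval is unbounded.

z∈(-10.0000,0).

On y'=λy, z=hλ:
  y_{n+1} = y_n + z·[3/5·y_n + 2/5·y_{n+1}] ⇒ (1 − 2/5z)y_{n+1} = (1 + 3/5z)y_n
  R(z) = (1 + 3/5z)/(1 − 2/5z).

Need |R(x)|<1, x<0.
x=-0.78: |R|=0.4055
R=−1: 1+3/5x = −1+2/5x ⇒ -1/5x=2 ⇒ x=2/(-1/5)=-10.0000
Confirm numerically:
  x=-9.125: |R|=0.96237 <1
  x=-8.725: |R|=0.94321 <1
  x=-8.326: |R|=0.92269 <1
  x=-6.771: |R|=0.82585 <1
  x=-10.581: |R|=1.02221 >1
  x=-10.340: |R|=1.01324 >1
  x=-10.122: |R|=1.00483 >1
Stable set (-10.0000, 0).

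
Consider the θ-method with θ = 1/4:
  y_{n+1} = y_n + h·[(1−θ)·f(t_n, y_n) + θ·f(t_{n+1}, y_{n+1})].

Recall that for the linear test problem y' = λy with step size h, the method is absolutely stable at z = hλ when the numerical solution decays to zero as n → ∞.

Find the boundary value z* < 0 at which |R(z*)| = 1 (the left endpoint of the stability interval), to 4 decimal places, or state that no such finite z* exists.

z* = -4.0000.

With y'=λy (z=hλ):
  y_{n+1} = y_n + z·[3/4·y_n + 1/4·y_{n+1}] ⇒ (1 − 1/4z)y_{n+1} = (1 + 3/4z)y_n
  so R(z) = (1 + 3/4z)/(1 − 1/4z).

Boundary: |R(x)|=1, x<0.
x=-1.66: |R|=0.1731
R=−1: 1+3/4x = −1+1/4x ⇒ -1/2x=2 ⇒ x=2/(-1/2)=-4.0000
Confirm numerically:
  x=-3.598: |R|=0.89418 <1
  x=-2.757: |R|=0.63209 <1
  x=-2.684: |R|=0.60622 <1
  x=-2.394: |R|=0.49765 <1
  x=-4.398: |R|=1.09478 >1
  x=-4.394: |R|=1.09388 >1
  x=-4.048: |R|=1.01193 >1
Interval (-4.0000, 0).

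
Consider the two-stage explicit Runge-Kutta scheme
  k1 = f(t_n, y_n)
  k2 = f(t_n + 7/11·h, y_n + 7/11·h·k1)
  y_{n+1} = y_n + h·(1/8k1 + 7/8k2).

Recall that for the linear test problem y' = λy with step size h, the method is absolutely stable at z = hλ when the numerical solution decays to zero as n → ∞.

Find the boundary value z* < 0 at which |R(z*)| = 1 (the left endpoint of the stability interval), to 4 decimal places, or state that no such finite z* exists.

z* = -1.7959.

On y'=λy, z=hλ:
  k1=λy_n ⇒ h·k1=z·y_n;  k2=λ(1+7/11z)y_n ⇒ h·k2=z(1+7/11z)y_n
  y_{n+1}/y_n = 1 + 1/8z + 7/8z(1+7/11z) = 1 + z + 49/88z²
  ⇒ R(z) = 1 + z + 49/88z².

Boundary: |R(x)|=1, x<0.
x=-1.08: |R|=0.5695
R=1: x+49/88x²=0 ⇒ x=−88/49=-1.7959; min R=1−1/(4·49/88)=0.5510>−1
Confirm numerically:
  x=-1.475: |R|=0.73643 <1
  x=-1.408: |R|=0.69587 <1
  x=-0.885: |R|=0.55111 <1
  x=-2.261: |R|=1.58552 >1
  x=-2.239: |R|=1.55240 >1
Interval (-1.7959, 0).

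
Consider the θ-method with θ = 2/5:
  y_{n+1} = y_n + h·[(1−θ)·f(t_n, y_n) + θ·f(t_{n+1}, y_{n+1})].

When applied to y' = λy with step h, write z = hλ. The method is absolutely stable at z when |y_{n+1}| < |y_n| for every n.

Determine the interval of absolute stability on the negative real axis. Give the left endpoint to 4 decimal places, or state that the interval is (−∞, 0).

(-10.0000, 0).

Test eqn y'=λy, z=hλ:
  y_{n+1} = y_n + z·[3/5·y_n + 2/5·y_{n+1}] ⇒ (1 − 2/5z)y_{n+1} = (1 + 3/5z)y_n
  so R(z) = (1 + 3/5z)/(1 − 2/5z).

Need |R(x)|<1, x<0.
x=-1.34: |R|=0.1276
R=−1: 1+3/5x = −1+2/5x ⇒ -1/5x=2 ⇒ x=2/(-1/5)=-10.0000
Confirm numerically:
  x=-9.309: |R|=0.97074 <1
  x=-7.414: |R|=0.86958 <1
  x=-6.092: |R|=0.77258 <1
  x=-4.789: |R|=0.64254 <1
  x=-10.511: |R|=1.01964 >1
  x=-10.422: |R|=1.01633 >1
  x=-10.344: |R|=1.01339 >1
So |R|<1 on (-10.0000, 0).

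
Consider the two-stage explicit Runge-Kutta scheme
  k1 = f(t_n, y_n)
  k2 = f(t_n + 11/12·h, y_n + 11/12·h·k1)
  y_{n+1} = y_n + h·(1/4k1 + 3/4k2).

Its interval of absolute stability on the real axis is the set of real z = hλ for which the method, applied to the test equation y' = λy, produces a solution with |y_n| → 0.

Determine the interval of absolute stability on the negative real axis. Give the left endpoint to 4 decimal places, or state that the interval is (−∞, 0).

z∈(-1.4545,0).

On y'=λy, z=hλ:
  k1=λy_n ⇒ h·k1=z·y_n;  k2=λ(1+11/12z)y_n ⇒ h·k2=z(1+11/12z)y_n
  y_{n+1}/y_n = 1 + 1/4z + 3/4z(1+11/12z) = 1 + z + 11/16z²
  Hence R(z) = 1 + z + 11/16z².

Find x<0 with |R(x)|<1.
x=-1.11: |R|=0.7371
R=1: x+11/16x²=0 ⇒ x=−16/11=-1.4545; min R=1−1/(4·11/16)=0.6364>−1
Confirm numerically:
  x=-0.931: |R|=0.66490 <1
  x=-0.904: |R|=0.65784 <1
  x=-0.661: |R|=0.63938 <1
  x=-0.656: |R|=0.63986 <1
  x=-2.038: |R|=1.81749 >1
  x=-1.611: |R|=1.17328 >1
  x=-1.515: |R|=1.06297 >1
So |R|<1 on (-1.4545, 0).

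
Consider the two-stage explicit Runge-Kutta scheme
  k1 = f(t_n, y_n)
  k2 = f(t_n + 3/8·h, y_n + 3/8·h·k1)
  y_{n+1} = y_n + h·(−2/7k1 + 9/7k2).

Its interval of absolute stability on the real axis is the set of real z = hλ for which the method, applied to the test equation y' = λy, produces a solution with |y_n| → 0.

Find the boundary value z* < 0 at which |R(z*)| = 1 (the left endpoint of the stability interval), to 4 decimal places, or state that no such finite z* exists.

left endpoint -2.0741.

Test eqn y'=λy, z=hλ:
  k1=λy_n ⇒ h·k1=z·y_n;  k2=λ(1+3/8z)y_n ⇒ h·k2=z(1+3/8z)y_n
  y_{n+1}/y_n = 1 − 2/7z + 9/7z(1+3/8z) = 1 + z + 27/56z²
  so R(z) = 1 + z + 27/56z².

Find x<0 with |R(x)|<1.
x=-0.79: |R|=0.5109
R=1: x+27/56x²=0 ⇒ x=−56/27=-2.0741; min R=1−1/(4·27/56)=0.4815>−1
Confirm numerically:
  x=-1.598: |R|=0.63320 <1
  x=-1.174: |R|=0.49053 <1
  x=-0.892: |R|=0.49162 <1
  x=-2.635: |R|=1.71263 >1
  x=-2.520: |R|=1.54180 >1
  x=-2.484: |R|=1.49094 >1
Interval (-2.0741, 0).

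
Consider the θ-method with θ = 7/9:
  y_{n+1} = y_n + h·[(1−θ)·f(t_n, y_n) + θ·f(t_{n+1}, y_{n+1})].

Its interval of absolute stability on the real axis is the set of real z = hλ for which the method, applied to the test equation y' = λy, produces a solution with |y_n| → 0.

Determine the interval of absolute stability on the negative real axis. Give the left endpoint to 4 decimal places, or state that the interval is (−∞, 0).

unbounded; (−∞, 0).

On y'=λy, z=hλ:
  y_{n+1} = y_n + z·[2/9·y_n + 7/9·y_{n+1}] ⇒ (1 − 7/9z)y_{n+1} = (1 + 2/9z)y_n
  ⇒ R(z) = (1 + 2/9z)/(1 − 7/9z).

Boundary: |R(x)|=1, x<0.
x=-0.58: |R|=0.6003
x=-2: |R|=0.2174
x=-10: |R|=0.1392
x=-100: |R|=0.2694
θ=7/9≥1/2 ⇒ |1+2/9x|<|1−7/9x| ∀x<0 ⇒ unbounded interval.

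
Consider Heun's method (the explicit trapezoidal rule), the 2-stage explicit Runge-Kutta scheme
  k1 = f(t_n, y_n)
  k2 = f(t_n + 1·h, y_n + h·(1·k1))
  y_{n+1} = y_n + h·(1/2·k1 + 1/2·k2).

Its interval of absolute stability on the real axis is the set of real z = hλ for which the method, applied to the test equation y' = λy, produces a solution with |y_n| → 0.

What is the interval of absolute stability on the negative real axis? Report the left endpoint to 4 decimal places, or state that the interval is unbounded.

On y'=λy, z=hλ:
  order 2, 2-stage ⇒ R(z)=1+z+z^2/2
  (e.g. R(-0.58)=0.58820, |R|=0.58820)

Boundary: |R(x)|=1, x<0.
x=-0.58: |R|=0.5882
|R(-1.49)|=0.6200 |R(-1.19)|=0.5181 |R(-0.88)|=0.5072
Bisect:
  x_lo=-2.7934 |R|=2.1081  x_hi=-0.2444 |R|=0.7855
  mid=-1.51890 |R|=0.63463 →hi
  mid=-2.15614 |R|=1.16833 →lo
  mid=-1.83752 |R|=0.85072 →hi
  mid=-1.99683 |R|=0.99683 →hi
  mid=-2.07649 |R|=1.07941 →lo
  mid=-2.03666 |R|=1.03733 →lo
  mid=-2.01674 |R|=1.01688 →lo
  mid=-2.00679 |R|=1.00681 →lo
  mid=-2.00181 |R|=1.00181 →lo
  mid=-1.99932 |R|=0.99932 →hi
  ...
  [-2.00010,-1.99994] ⇒ x*=-2.0000
Interval (-2.0000, 0).

z∈(-2.0000,0).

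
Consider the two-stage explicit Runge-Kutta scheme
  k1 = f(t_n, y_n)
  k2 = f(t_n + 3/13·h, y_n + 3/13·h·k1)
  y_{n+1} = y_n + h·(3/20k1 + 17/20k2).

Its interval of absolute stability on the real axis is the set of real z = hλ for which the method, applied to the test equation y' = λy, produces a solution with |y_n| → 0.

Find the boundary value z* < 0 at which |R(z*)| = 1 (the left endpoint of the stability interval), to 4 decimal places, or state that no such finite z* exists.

left endpoint -5.0980.

On y'=λy, z=hλ:
  k1=λy_n ⇒ h·k1=z·y_n;  k2=λ(1+3/13z)y_n ⇒ h·k2=z(1+3/13z)y_n
  y_{n+1}/y_n = 1 + 3/20z + 17/20z(1+3/13z) = 1 + z + 51/260z²
  ⇒ R(z) = 1 + z + 51/260z².

Solve |R(x)|<1 on ℝ⁻.
x=-1.18: |R|=0.0931
R=1: x+51/260x²=0 ⇒ x=−260/51=-5.0980; min R=1−1/(4·51/260)=-0.2745>−1
Confirm numerically:
  x=-4.846: |R|=0.76042 <1
  x=-4.482: |R|=0.45840 <1
  x=-4.379: |R|=0.38238 <1
  x=-4.243: |R|=0.28837 <1
  x=-5.686: |R|=1.65577 >1
  x=-5.296: |R|=1.20565 >1
Interval (-5.0980, 0).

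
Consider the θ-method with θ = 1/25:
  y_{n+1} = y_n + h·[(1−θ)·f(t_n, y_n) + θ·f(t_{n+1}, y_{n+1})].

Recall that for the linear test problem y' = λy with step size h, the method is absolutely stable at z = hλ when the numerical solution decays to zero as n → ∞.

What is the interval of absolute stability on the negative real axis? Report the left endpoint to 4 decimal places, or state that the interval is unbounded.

Test eqn y'=λy, z=hλ:
  y_{n+1} = y_n + z·[24/25·y_n + 1/25·y_{n+1}] ⇒ (1 − 1/25z)y_{n+1} = (1 + 24/25z)y_n
  so R(z) = (1 + 24/25z)/(1 − 1/25z).

Find x<0 with |R(x)|<1.
x=-0.49: |R|=0.5194
R=−1: 1+24/25x = −1+1/25x ⇒ -23/25x=2 ⇒ x=2/(-23/25)=-2.1739
Confirm numerically:
  x=-1.958: |R|=0.81579 <1
  x=-1.825: |R|=0.70084 <1
  x=-1.717: |R|=0.60665 <1
  x=-1.249: |R|=0.18957 <1
  x=-2.619: |R|=1.37065 >1
  x=-2.497: |R|=1.27025 >1
  x=-2.448: |R|=1.22967 >1
Interval (-2.1739, 0).

z∈(-2.1739,0).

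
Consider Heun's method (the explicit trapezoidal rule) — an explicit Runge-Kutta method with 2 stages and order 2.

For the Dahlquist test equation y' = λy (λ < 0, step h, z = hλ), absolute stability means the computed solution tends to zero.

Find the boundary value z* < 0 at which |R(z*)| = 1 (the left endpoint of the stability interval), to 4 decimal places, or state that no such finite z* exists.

z* = -2.0000.

Test eqn y'=λy, z=hλ:
  order 2, 2-stage ⇒ R(z)=1+z+z^2/2
  (e.g. R(-0.37)=0.69845, |R|=0.69845)

Boundary: |R(x)|=1, x<0.
x=-0.37: |R|=0.6985
|R(-2.24)|=1.2688 |R(-1.22)|=0.5242 |R(-0.69)|=0.5481
Bisect:
  x_lo=-2.6115 |R|=1.7984  x_hi=-0.2928 |R|=0.7501
  mid=-1.45214 |R|=0.60222 →hi
  mid=-2.03181 |R|=1.03232 →lo
  mid=-1.74198 |R|=0.77526 →hi
  mid=-1.88689 |R|=0.89329 →hi
  mid=-1.95935 |R|=0.96018 →hi
  mid=-1.99558 |R|=0.99559 →hi
  mid=-2.01370 |R|=1.01379 →lo
  mid=-2.00464 |R|=1.00465 →lo
  ...
  [-2.00011,-1.99997] ⇒ x*=-2.0000
Interval (-2.0000, 0).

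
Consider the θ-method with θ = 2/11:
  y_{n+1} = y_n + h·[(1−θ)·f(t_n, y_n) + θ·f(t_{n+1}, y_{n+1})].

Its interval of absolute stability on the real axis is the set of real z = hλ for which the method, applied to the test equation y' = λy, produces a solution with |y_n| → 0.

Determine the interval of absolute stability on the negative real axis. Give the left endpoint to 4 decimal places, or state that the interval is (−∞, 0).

z∈(-3.1429,0).

With y'=λy (z=hλ):
  y_{n+1} = y_n + z·[9/11·y_n + 2/11·y_{n+1}] ⇒ (1 − 2/11z)y_{n+1} = (1 + 9/11z)y_n
  Hence R(z) = (1 + 9/11z)/(1 − 2/11z).

Boundary: |R(x)|=1, x<0.
x=-0.83: |R|=0.2788
R=−1: 1+9/11x = −1+2/11x ⇒ -7/11x=2 ⇒ x=2/(-7/11)=-3.1429
Confirm numerically:
  x=-3.103: |R|=0.98378 <1
  x=-2.315: |R|=0.62924 <1
  x=-1.474: |R|=0.16246 <1
  x=-3.626: |R|=1.18529 >1
  x=-3.243: |R|=1.04009 >1
Interval (-3.1429, 0).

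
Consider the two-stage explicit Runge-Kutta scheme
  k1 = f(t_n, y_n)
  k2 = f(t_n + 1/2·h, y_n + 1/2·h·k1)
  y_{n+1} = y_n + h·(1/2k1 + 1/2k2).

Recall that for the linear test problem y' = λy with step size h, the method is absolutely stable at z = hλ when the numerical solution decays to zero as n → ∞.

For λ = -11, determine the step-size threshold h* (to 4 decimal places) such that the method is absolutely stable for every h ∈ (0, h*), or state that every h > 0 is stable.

Test eqn y'=λy, z=hλ:
  k1=λy_n ⇒ h·k1=z·y_n;  k2=λ(1+1/2z)y_n ⇒ h·k2=z(1+1/2z)y_n
  y_{n+1}/y_n = 1 + 1/2z + 1/2z(1+1/2z) = 1 + z + 1/4z²
  R(z) = 1 + z + 1/4z².

Need |R(x)|<1, x<0.
x=-0.72: |R|=0.4096
R=1: x+1/4x²=0 ⇒ x=−4=-4.0000; min R=1−1/(4·1/4)=0.0000>−1
Confirm numerically:
  x=-3.030: |R|=0.26522 <1
  x=-2.541: |R|=0.07317 <1
  x=-2.317: |R|=0.02512 <1
  x=-2.033: |R|=0.00027 <1
  x=-4.495: |R|=1.55626 >1
  x=-4.317: |R|=1.34212 >1
Stable set (-4.0000, 0).

(-4.0000,0); λ=-11 ⇒ h* = (4)/11 = 0.3636.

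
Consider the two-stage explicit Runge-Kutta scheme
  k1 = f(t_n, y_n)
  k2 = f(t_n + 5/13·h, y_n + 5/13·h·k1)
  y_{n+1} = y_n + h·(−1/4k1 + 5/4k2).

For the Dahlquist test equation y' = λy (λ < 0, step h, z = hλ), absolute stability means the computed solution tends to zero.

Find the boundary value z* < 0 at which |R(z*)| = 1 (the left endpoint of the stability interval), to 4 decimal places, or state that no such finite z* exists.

z* = -2.0800.

With y'=λy (z=hλ):
  k1=λy_n ⇒ h·k1=z·y_n;  k2=λ(1+5/13z)y_n ⇒ h·k2=z(1+5/13z)y_n
  y_{n+1}/y_n = 1 − 1/4z + 5/4z(1+5/13z) = 1 + z + 25/52z²
  Hence R(z) = 1 + z + 25/52z².

Boundary: |R(x)|=1, x<0.
x=-1.36: |R|=0.5292
R=1: x+25/52x²=0 ⇒ x=−52/25=-2.0800; min R=1−1/(4·25/52)=0.4800>−1
Confirm numerically:
  x=-1.320: |R|=0.51769 <1
  x=-1.161: |R|=0.48704 <1
  x=-1.091: |R|=0.48125 <1
  x=-2.594: |R|=1.64102 >1
  x=-2.402: |R|=1.37185 >1
  x=-2.174: |R|=1.09825 >1
Interval (-2.0800, 0).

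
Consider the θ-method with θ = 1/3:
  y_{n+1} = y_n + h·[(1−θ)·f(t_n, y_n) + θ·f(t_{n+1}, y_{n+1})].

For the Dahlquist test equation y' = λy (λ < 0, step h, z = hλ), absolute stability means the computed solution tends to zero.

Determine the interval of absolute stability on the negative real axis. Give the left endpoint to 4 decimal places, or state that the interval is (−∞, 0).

(-6.0000, 0).

On y'=λy, z=hλ:
  y_{n+1} = y_n + z·[2/3·y_n + 1/3·y_{n+1}] ⇒ (1 − 1/3z)y_{n+1} = (1 + 2/3z)y_n
  so R(z) = (1 + 2/3z)/(1 − 1/3z).

Solve |R(x)|<1 on ℝ⁻.
x=-0.65: |R|=0.4658
R=−1: 1+2/3x = −1+1/3x ⇒ -1/3x=2 ⇒ x=2/(-1/3)=-6.0000
Confirm numerically:
  x=-5.536: |R|=0.94564 <1
  x=-4.194: |R|=0.74896 <1
  x=-3.164: |R|=0.53991 <1
  x=-6.262: |R|=1.02829 >1
  x=-6.070: |R|=1.00772 >1
Interval (-6.0000, 0).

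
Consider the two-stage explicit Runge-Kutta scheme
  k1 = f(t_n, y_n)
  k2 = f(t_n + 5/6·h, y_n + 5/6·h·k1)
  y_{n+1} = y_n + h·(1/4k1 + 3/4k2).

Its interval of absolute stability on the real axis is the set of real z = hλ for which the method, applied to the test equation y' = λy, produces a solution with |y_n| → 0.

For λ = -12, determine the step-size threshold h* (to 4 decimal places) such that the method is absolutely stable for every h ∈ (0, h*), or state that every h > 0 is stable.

Test eqn y'=λy, z=hλ:
  k1=λy_n ⇒ h·k1=z·y_n;  k2=λ(1+5/6z)y_n ⇒ h·k2=z(1+5/6z)y_n
  y_{n+1}/y_n = 1 + 1/4z + 3/4z(1+5/6z) = 1 + z + 5/8z²
  so R(z) = 1 + z + 5/8z².

Find x<0 with |R(x)|<1.
x=-1.53: |R|=0.9331
R=1: x+5/8x²=0 ⇒ x=−8/5=-1.6000; min R=1−1/(4·5/8)=0.6000>−1
Confirm numerically:
  x=-1.128: |R|=0.66724 <1
  x=-0.718: |R|=0.60420 <1
  x=-2.029: |R|=1.54403 >1
  x=-1.938: |R|=1.40940 >1
  x=-1.810: |R|=1.23756 >1
So |R|<1 on (-1.6000, 0).

(-1.6000,0); λ=-12 ⇒ h* = (8/5)/12 = 0.1333.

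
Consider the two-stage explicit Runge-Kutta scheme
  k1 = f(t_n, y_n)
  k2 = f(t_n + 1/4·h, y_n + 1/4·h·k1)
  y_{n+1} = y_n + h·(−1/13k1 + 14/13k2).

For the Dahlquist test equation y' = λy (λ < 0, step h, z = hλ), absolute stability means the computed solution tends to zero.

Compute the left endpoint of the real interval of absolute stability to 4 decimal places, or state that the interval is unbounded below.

Set f=λy, z=hλ:
  k1=λy_n ⇒ h·k1=z·y_n;  k2=λ(1+1/4z)y_n ⇒ h·k2=z(1+1/4z)y_n
  y_{n+1}/y_n = 1 − 1/13z + 14/13z(1+1/4z) = 1 + z + 7/26z²
  so R(z) = 1 + z + 7/26z².

Find x<0 with |R(x)|<1.
x=-1.7: |R|=0.0781
R=1: x+7/26x²=0 ⇒ x=−26/7=-3.7143; min R=1−1/(4·7/26)=0.0714>−1
Confirm numerically:
  x=-3.601: |R|=0.89017 <1
  x=-3.014: |R|=0.43175 <1
  x=-2.747: |R|=0.28462 <1
  x=-2.267: |R|=0.11665 <1
  x=-4.261: |R|=1.62719 >1
  x=-4.120: |R|=1.45003 >1
  x=-4.009: |R|=1.31810 >1
Interval (-3.7143, 0).

left endpoint -3.7143.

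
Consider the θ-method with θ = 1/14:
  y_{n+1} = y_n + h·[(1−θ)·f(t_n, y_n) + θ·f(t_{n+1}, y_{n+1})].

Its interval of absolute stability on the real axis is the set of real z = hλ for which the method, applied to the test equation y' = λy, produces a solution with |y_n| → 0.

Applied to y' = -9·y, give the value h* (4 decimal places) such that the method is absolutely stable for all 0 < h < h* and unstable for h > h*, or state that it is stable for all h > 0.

(-2.3333,0); λ=-9 ⇒ h* = (7/3)/9 = 0.2593.

With y'=λy (z=hλ):
  y_{n+1} = y_n + z·[13/14·y_n + 1/14·y_{n+1}] ⇒ (1 − 1/14z)y_{n+1} = (1 + 13/14z)y_n
  ⇒ R(z) = (1 + 13/14z)/(1 − 1/14z).

Boundary: |R(x)|=1, x<0.
x=-0.95: |R|=0.1104
R=−1: 1+13/14x = −1+1/14x ⇒ -6/7x=2 ⇒ x=2/(-6/7)=-2.3333
Confirm numerically:
  x=-1.437: |R|=0.30323 <1
  x=-1.285: |R|=0.17697 <1
  x=-1.123: |R|=0.03961 <1
  x=-1.120: |R|=0.03704 <1
  x=-2.820: |R|=1.34721 >1
  x=-2.807: |R|=1.33819 >1
Interval (-2.3333, 0).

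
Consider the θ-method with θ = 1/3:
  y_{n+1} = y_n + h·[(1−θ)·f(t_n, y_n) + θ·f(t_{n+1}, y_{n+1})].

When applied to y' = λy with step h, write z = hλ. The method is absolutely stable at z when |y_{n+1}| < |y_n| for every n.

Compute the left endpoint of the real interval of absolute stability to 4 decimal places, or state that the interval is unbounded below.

z* = -6.0000.

With y'=λy (z=hλ):
  y_{n+1} = y_n + z·[2/3·y_n + 1/3·y_{n+1}] ⇒ (1 − 1/3z)y_{n+1} = (1 + 2/3z)y_n
  so R(z) = (1 + 2/3z)/(1 − 1/3z).

Find x<0 with |R(x)|<1.
x=-1.58: |R|=0.0349
R=−1: 1+2/3x = −1+1/3x ⇒ -1/3x=2 ⇒ x=2/(-1/3)=-6.0000
Confirm numerically:
  x=-5.376: |R|=0.92550 <1
  x=-5.318: |R|=0.91801 <1
  x=-5.197: |R|=0.90204 <1
  x=-3.801: |R|=0.67667 <1
  x=-6.538: |R|=1.05641 >1
  x=-6.458: |R|=1.04842 >1
  x=-6.355: |R|=1.03795 >1
Stable set (-6.0000, 0).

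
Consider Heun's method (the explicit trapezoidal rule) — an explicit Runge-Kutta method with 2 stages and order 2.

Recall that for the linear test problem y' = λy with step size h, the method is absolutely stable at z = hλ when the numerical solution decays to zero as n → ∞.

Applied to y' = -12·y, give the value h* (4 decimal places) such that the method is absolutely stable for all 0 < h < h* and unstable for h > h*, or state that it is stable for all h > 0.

(-2.0000,0); λ=-12 ⇒ h* = 0.1667.

With y'=λy (z=hλ):
  order 2, 2-stage ⇒ R(z)=1+z+z^2/2
  (e.g. R(-0.41)=0.67405, |R|=0.67405)

Boundary: |R(x)|=1, x<0.
x=-0.41: |R|=0.6741
|R(-2.38)|=1.4522 |R(-1.86)|=0.8698 |R(-0.62)|=0.5722
Bisect:
  x_lo=-2.7879 |R|=2.0982  x_hi=-0.2908 |R|=0.7515
  mid=-1.53935 |R|=0.64545 →hi
  mid=-2.16360 |R|=1.17698 →lo
  mid=-1.85147 |R|=0.86250 →hi
  mid=-2.00754 |R|=1.00757 →lo
  mid=-1.92951 |R|=0.93199 →hi
  mid=-1.96852 |R|=0.96902 →hi
  mid=-1.98803 |R|=0.98810 →hi
  mid=-1.99778 |R|=0.99779 →hi
  mid=-2.00266 |R|=1.00266 →lo
  mid=-2.00022 |R|=1.00022 →lo
  ...
  [-2.00007,-1.99992] ⇒ x*=-2.0000
Interval (-2.0000, 0).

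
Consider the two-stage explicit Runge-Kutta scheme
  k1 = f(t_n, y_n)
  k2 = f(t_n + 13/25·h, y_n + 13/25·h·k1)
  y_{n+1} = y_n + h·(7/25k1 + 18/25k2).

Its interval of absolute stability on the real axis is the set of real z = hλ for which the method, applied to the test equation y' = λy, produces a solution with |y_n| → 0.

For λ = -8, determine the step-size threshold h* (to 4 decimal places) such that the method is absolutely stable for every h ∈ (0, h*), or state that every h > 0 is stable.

On y'=λy, z=hλ:
  k1=λy_n ⇒ h·k1=z·y_n;  k2=λ(1+13/25z)y_n ⇒ h·k2=z(1+13/25z)y_n
  y_{n+1}/y_n = 1 + 7/25z + 18/25z(1+13/25z) = 1 + z + 234/625z²
  so R(z) = 1 + z + 234/625z².

Solve |R(x)|<1 on ℝ⁻.
x=-1.12: |R|=0.3496
R=1: x+234/625x²=0 ⇒ x=−625/234=-2.6709; min R=1−1/(4·234/625)=0.3323>−1
Confirm numerically:
  x=-1.667: |R|=0.37342 <1
  x=-1.608: |R|=0.36007 <1
  x=-1.525: |R|=0.34571 <1
  x=-1.450: |R|=0.33718 <1
  x=-3.032: |R|=1.40987 >1
  x=-2.784: |R|=1.11785 >1
Stable set (-2.6709, 0).

(-2.6709,0); λ=-8 ⇒ h* = (625/234)/8 = 0.3339.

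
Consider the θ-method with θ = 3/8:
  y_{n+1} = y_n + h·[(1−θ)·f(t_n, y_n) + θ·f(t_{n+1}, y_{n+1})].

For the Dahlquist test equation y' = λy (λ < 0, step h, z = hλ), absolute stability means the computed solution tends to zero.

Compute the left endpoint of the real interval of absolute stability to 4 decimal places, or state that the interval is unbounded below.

On y'=λy, z=hλ:
  y_{n+1} = y_n + z·[5/8·y_n + 3/8·y_{n+1}] ⇒ (1 − 3/8z)y_{n+1} = (1 + 5/8z)y_n
  R(z) = (1 + 5/8z)/(1 − 3/8z).

Boundary: |R(x)|=1, x<0.
x=-1.7: |R|=0.0382
R=−1: 1+5/8x = −1+3/8x ⇒ -1/4x=2 ⇒ x=2/(-1/4)=-8.0000
Confirm numerically:
  x=-6.809: |R|=0.91621 <1
  x=-4.985: |R|=0.73731 <1
  x=-3.545: |R|=0.52187 <1
  x=-8.496: |R|=1.02962 >1
  x=-8.433: |R|=1.02601 >1
  x=-8.068: |R|=1.00422 >1
Stable set (-8.0000, 0).

z* = -8.0000.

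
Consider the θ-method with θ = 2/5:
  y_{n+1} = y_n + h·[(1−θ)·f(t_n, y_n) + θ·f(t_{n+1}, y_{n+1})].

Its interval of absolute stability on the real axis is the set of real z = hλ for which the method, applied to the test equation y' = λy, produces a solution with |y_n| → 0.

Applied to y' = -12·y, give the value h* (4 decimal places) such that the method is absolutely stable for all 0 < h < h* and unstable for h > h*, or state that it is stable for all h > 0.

On y'=λy, z=hλ:
  y_{n+1} = y_n + z·[3/5·y_n + 2/5·y_{n+1}] ⇒ (1 − 2/5z)y_{n+1} = (1 + 3/5z)y_n
  ⇒ R(z) = (1 + 3/5z)/(1 − 2/5z).

Solve |R(x)|<1 on ℝ⁻.
x=-0.44: |R|=0.6259
R=−1: 1+3/5x = −1+2/5x ⇒ -1/5x=2 ⇒ x=2/(-1/5)=-10.0000
Confirm numerically:
  x=-7.258: |R|=0.85950 <1
  x=-6.196: |R|=0.78128 <1
  x=-6.172: |R|=0.77929 <1
  x=-10.492: |R|=1.01893 >1
  x=-10.475: |R|=1.01830 >1
  x=-10.400: |R|=1.01550 >1
Stable set (-10.0000, 0).

(-10.0000,0); λ=-12 ⇒ h* = (10)/12 = 0.8333.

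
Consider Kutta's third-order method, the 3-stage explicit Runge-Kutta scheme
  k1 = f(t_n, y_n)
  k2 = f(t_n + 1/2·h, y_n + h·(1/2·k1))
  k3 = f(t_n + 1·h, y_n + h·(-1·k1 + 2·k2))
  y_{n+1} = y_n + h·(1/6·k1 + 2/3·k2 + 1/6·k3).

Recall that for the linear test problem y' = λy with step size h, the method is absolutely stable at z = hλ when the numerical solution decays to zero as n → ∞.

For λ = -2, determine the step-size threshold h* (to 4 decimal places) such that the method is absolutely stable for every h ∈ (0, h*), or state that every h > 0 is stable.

Test eqn y'=λy, z=hλ:
  order 3, 3-stage ⇒ R(z)=1+z+z^2/2+z^3/6
  (e.g. R(-1.52)=0.04990, |R|=0.04990)

Boundary: |R(x)|=1, x<0.
x=-1.52: |R|=0.0499
|R(-1.86)|=0.2027 |R(-1.73)|=0.0965 |R(-1.03)|=0.3183
Bisect:
  x_lo=-3.2004 |R|=2.5425  x_hi=-0.2334 |R|=0.7917
  mid=-1.71689 |R|=0.08651 →hi
  mid=-2.45865 |R|=0.91324 →hi
  mid=-2.82953 |R|=1.60205 →lo
  mid=-2.64409 |R|=1.22938 →lo
  mid=-2.55137 |R|=1.06464 →lo
  mid=-2.50501 |R|=0.98732 →hi
  mid=-2.52819 |R|=1.02557 →lo
  mid=-2.51660 |R|=1.00634 →lo
  mid=-2.51080 |R|=0.99681 →hi
  mid=-2.51370 |R|=1.00157 →lo
  ...
  [-2.51279,-2.51261] ⇒ x*=-2.5127
Stable set (-2.5127, 0).

(-2.5127,0); λ=-2 ⇒ h* = 1.2564.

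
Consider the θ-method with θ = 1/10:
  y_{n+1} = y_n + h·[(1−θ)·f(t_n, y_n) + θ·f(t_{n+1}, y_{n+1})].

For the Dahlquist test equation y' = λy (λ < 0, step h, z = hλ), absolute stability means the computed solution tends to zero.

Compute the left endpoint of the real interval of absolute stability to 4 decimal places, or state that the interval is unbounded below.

Set f=λy, z=hλ:
  y_{n+1} = y_n + z·[9/10·y_n + 1/10·y_{n+1}] ⇒ (1 − 1/10z)y_{n+1} = (1 + 9/10z)y_n
  R(z) = (1 + 9/10z)/(1 − 1/10z).

Need |R(x)|<1, x<0.
x=-1.21: |R|=0.0794
R=−1: 1+9/10x = −1+1/10x ⇒ -4/5x=2 ⇒ x=2/(-4/5)=-2.5000
Confirm numerically:
  x=-1.876: |R|=0.57966 <1
  x=-1.767: |R|=0.50166 <1
  x=-1.273: |R|=0.12925 <1
  x=-2.906: |R|=1.25167 >1
  x=-2.745: |R|=1.15379 >1
Interval (-2.5000, 0).

left endpoint -2.5000.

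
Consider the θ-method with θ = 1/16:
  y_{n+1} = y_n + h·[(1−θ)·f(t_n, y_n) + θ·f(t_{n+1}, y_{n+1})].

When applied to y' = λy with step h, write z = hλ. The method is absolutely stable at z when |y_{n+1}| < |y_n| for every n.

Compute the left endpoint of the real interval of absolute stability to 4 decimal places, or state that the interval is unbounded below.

left endpoint -2.2857.

With y'=λy (z=hλ):
  y_{n+1} = y_n + z·[15/16·y_n + 1/16·y_{n+1}] ⇒ (1 − 1/16z)y_{n+1} = (1 + 15/16z)y_n
  R(z) = (1 + 15/16z)/(1 − 1/16z).

Need |R(x)|<1, x<0.
x=-0.95: |R|=0.1032
R=−1: 1+15/16x = −1+1/16x ⇒ -7/8x=2 ⇒ x=2/(-7/8)=-2.2857
Confirm numerically:
  x=-2.213: |R|=0.94411 <1
  x=-2.154: |R|=0.89842 <1
  x=-1.025: |R|=0.03671 <1
  x=-2.585: |R|=1.22545 >1
  x=-2.326: |R|=1.03078 >1
Interval (-2.2857, 0).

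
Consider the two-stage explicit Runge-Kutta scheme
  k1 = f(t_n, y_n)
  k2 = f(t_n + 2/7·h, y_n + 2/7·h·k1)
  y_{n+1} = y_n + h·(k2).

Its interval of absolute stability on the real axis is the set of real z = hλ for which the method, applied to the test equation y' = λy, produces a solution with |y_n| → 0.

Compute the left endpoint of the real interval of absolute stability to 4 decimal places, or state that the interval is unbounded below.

Test eqn y'=λy, z=hλ:
  k1=λy_n ⇒ h·k1=z·y_n;  k2=λ(1+2/7z)y_n ⇒ h·k2=z(1+2/7z)y_n
  y_{n+1}/y_n = 1 + z(1+2/7z) = 1 + z + 2/7z²
  R(z) = 1 + z + 2/7z².

Solve |R(x)|<1 on ℝ⁻.
x=-0.55: |R|=0.5364
R=1: x+2/7x²=0 ⇒ x=−7/2=-3.5000; min R=1−1/(4·2/7)=0.1250>−1
Confirm numerically:
  x=-2.944: |R|=0.53232 <1
  x=-2.638: |R|=0.35030 <1
  x=-2.365: |R|=0.23306 <1
  x=-2.063: |R|=0.15299 <1
  x=-3.906: |R|=1.45310 >1
  x=-3.613: |R|=1.11665 >1
Interval (-3.5000, 0).

left endpoint -3.5000.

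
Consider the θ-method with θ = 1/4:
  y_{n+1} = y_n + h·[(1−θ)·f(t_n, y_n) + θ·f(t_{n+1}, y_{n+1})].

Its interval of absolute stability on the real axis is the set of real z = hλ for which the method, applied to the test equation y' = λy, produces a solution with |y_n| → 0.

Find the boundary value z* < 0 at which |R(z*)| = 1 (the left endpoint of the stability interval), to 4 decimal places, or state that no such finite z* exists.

z* = -4.0000.

Test eqn y'=λy, z=hλ:
  y_{n+1} = y_n + z·[3/4·y_n + 1/4·y_{n+1}] ⇒ (1 − 1/4z)y_{n+1} = (1 + 3/4z)y_n
  ⇒ R(z) = (1 + 3/4z)/(1 − 1/4z).

Solve |R(x)|<1 on ℝ⁻.
x=-0.52: |R|=0.5398
R=−1: 1+3/4x = −1+1/4x ⇒ -1/2x=2 ⇒ x=2/(-1/2)=-4.0000
Confirm numerically:
  x=-3.249: |R|=0.79280 <1
  x=-2.114: |R|=0.38306 <1
  x=-1.906: |R|=0.29089 <1
  x=-4.570: |R|=1.13302 >1
  x=-4.293: |R|=1.07066 >1
  x=-4.169: |R|=1.04138 >1
Interval (-4.0000, 0).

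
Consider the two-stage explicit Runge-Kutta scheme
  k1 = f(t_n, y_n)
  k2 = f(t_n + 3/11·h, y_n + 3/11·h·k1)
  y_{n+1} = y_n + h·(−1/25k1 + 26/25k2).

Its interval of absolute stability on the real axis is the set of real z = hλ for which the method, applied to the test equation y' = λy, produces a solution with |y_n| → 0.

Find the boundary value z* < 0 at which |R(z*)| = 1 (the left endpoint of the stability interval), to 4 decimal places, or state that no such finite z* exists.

z* = -3.5256.

Set f=λy, z=hλ:
  k1=λy_n ⇒ h·k1=z·y_n;  k2=λ(1+3/11z)y_n ⇒ h·k2=z(1+3/11z)y_n
  y_{n+1}/y_n = 1 − 1/25z + 26/25z(1+3/11z) = 1 + z + 78/275z²
  so R(z) = 1 + z + 78/275z².

Need |R(x)|<1, x<0.
x=-1.02: |R|=0.2751
R=1: x+78/275x²=0 ⇒ x=−275/78=-3.5256; min R=1−1/(4·78/275)=0.1186>−1
Confirm numerically:
  x=-3.256: |R|=0.75098 <1
  x=-3.058: |R|=0.59439 <1
  x=-2.708: |R|=0.37198 <1
  x=-2.316: |R|=0.20538 <1
  x=-4.108: |R|=1.67855 >1
  x=-4.094: |R|=1.65998 >1
  x=-3.701: |R|=1.18408 >1
Interval (-3.5256, 0).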